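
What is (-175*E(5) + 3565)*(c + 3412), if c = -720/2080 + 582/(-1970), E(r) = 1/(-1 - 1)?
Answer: 127640102829/10244 ≈ 1.2460e+7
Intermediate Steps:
E(r) = -1/2 (E(r) = 1/(-2) = -1/2)
c = -16431/25610 (c = -720*1/2080 + 582*(-1/1970) = -9/26 - 291/985 = -16431/25610 ≈ -0.64159)
(-175*E(5) + 3565)*(c + 3412) = (-175*(-1/2) + 3565)*(-16431/25610 + 3412) = (175/2 + 3565)*(87364889/25610) = (7305/2)*(87364889/25610) = 127640102829/10244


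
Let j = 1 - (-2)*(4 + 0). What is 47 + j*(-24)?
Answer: -169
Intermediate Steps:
j = 9 (j = 1 - (-2)*4 = 1 - 1*(-8) = 1 + 8 = 9)
47 + j*(-24) = 47 + 9*(-24) = 47 - 216 = -169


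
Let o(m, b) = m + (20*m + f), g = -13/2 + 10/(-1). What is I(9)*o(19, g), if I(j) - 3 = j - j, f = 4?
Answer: 1209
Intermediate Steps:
I(j) = 3 (I(j) = 3 + (j - j) = 3 + 0 = 3)
g = -33/2 (g = -13*½ + 10*(-1) = -13/2 - 10 = -33/2 ≈ -16.500)
o(m, b) = 4 + 21*m (o(m, b) = m + (20*m + 4) = m + (4 + 20*m) = 4 + 21*m)
I(9)*o(19, g) = 3*(4 + 21*19) = 3*(4 + 399) = 3*403 = 1209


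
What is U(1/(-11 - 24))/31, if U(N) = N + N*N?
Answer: -34/37975 ≈ -0.00089533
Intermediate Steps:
U(N) = N + N²
U(1/(-11 - 24))/31 = ((1 + 1/(-11 - 24))/(-11 - 24))/31 = ((1 + 1/(-35))/(-35))*(1/31) = -(1 - 1/35)/35*(1/31) = -1/35*34/35*(1/31) = -34/1225*1/31 = -34/37975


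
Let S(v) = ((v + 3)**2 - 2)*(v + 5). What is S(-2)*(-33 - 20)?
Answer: 159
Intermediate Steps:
S(v) = (-2 + (3 + v)**2)*(5 + v) (S(v) = ((3 + v)**2 - 2)*(5 + v) = (-2 + (3 + v)**2)*(5 + v))
S(-2)*(-33 - 20) = (35 + (-2)**3 + 11*(-2)**2 + 37*(-2))*(-33 - 20) = (35 - 8 + 11*4 - 74)*(-53) = (35 - 8 + 44 - 74)*(-53) = -3*(-53) = 159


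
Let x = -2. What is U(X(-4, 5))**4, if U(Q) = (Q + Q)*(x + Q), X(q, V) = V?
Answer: 810000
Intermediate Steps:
U(Q) = 2*Q*(-2 + Q) (U(Q) = (Q + Q)*(-2 + Q) = (2*Q)*(-2 + Q) = 2*Q*(-2 + Q))
U(X(-4, 5))**4 = (2*5*(-2 + 5))**4 = (2*5*3)**4 = 30**4 = 810000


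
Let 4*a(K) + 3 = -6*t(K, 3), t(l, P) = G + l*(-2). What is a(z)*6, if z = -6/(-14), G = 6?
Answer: -711/14 ≈ -50.786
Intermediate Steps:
t(l, P) = 6 - 2*l (t(l, P) = 6 + l*(-2) = 6 - 2*l)
z = 3/7 (z = -6*(-1/14) = 3/7 ≈ 0.42857)
a(K) = -39/4 + 3*K (a(K) = -3/4 + (-6*(6 - 2*K))/4 = -3/4 + (-36 + 12*K)/4 = -3/4 + (-9 + 3*K) = -39/4 + 3*K)
a(z)*6 = (-39/4 + 3*(3/7))*6 = (-39/4 + 9/7)*6 = -237/28*6 = -711/14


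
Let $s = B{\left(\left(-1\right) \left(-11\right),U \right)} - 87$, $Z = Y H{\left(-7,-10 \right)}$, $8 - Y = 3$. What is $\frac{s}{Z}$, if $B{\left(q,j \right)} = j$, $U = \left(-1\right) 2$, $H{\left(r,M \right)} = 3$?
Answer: $- \frac{89}{15} \approx -5.9333$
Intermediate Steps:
$Y = 5$ ($Y = 8 - 3 = 5$)
$U = -2$
$Z = 15$ ($Z = 5 \cdot 3 = 15$)
$s = -89$ ($s = -2 - 87 = -89$)
$\frac{s}{Z} = - \frac{89}{15}$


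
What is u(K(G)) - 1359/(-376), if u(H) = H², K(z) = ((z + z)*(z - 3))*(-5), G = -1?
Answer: 602959/376 ≈ 1603.6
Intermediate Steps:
K(z) = -10*z*(-3 + z) (K(z) = ((2*z)*(-3 + z))*(-5) = (2*z*(-3 + z))*(-5) = -10*z*(-3 + z))
u(K(G)) - 1359/(-376) = (10*(-1)*(3 - 1*(-1)))² - 1359/(-376) = (10*(-1)*(3 + 1))² - 1359*(-1)/376 = (10*(-1)*4)² - 1*(-1359/376) = (-40)² + 1359/376 = 1600 + 1359/376 = 602959/376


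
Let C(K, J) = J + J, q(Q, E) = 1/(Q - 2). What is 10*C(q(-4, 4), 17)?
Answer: 340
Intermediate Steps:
q(Q, E) = 1/(-2 + Q)
C(K, J) = 2*J
10*C(q(-4, 4), 17) = 10*(2*17) = 10*34 = 340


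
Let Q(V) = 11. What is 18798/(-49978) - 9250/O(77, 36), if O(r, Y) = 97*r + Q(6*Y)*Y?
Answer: -61014277/39307697 ≈ -1.5522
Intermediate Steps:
O(r, Y) = 11*Y + 97*r (O(r, Y) = 97*r + 11*Y = 11*Y + 97*r)
18798/(-49978) - 9250/O(77, 36) = 18798/(-49978) - 9250/(11*36 + 97*77) = 18798*(-1/49978) - 9250/(396 + 7469) = -9399/24989 - 9250/7865 = -9399/24989 - 9250*1/7865 = -9399/24989 - 1850/1573 = -61014277/39307697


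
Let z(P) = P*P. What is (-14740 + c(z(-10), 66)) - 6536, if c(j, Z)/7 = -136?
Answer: -22228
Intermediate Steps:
z(P) = P²
c(j, Z) = -952 (c(j, Z) = 7*(-136) = -952)
(-14740 + c(z(-10), 66)) - 6536 = (-14740 - 952) - 6536 = -15692 - 6536 = -22228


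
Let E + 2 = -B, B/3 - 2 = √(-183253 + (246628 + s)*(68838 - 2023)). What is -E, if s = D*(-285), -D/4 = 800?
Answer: 8 + 3*√77413546567 ≈ 8.3471e+5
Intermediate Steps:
D = -3200 (D = -4*800 = -3200)
s = 912000 (s = -3200*(-285) = 912000)
B = 6 + 3*√77413546567 (B = 6 + 3*√(-183253 + (246628 + 912000)*(68838 - 2023)) = 6 + 3*√(-183253 + 1158628*66815) = 6 + 3*√(-183253 + 77413729820) = 6 + 3*√77413546567 ≈ 8.3471e+5)
E = -8 - 3*√77413546567 (E = -2 - (6 + 3*√77413546567) = -2 + (-6 - 3*√77413546567) = -8 - 3*√77413546567 ≈ -8.3471e+5)
-E = -(-8 - 3*√77413546567) = 8 + 3*√77413546567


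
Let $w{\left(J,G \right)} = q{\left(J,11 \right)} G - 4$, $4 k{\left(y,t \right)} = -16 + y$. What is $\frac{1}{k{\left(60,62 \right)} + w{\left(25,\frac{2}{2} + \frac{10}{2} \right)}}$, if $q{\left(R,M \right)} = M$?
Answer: $\frac{1}{73} \approx 0.013699$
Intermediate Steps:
$k{\left(y,t \right)} = -4 + \frac{y}{4}$ ($k{\left(y,t \right)} = \frac{-16 + y}{4} = -4 + \frac{y}{4}$)
$w{\left(J,G \right)} = -4 + 11 G$ ($w{\left(J,G \right)} = 11 G - 4 = -4 + 11 G$)
$\frac{1}{k{\left(60,62 \right)} + w{\left(25,\frac{2}{2} + \frac{10}{2} \right)}} = \frac{1}{\left(-4 + \frac{1}{4} \cdot 60\right) - \left(4 - 11 \left(\frac{2}{2} + \frac{10}{2}\right)\right)} = \frac{1}{\left(-4 + 15\right) - \left(4 - 11 \left(2 \cdot \frac{1}{2} + 10 \cdot \frac{1}{2}\right)\right)} = \frac{1}{11 - \left(4 - 11 \left(1 + 5\right)\right)} = \frac{1}{11 + \left(-4 + 11 \cdot 6\right)} = \frac{1}{11 + \left(-4 + 66\right)} = \frac{1}{11 + 62} = \frac{1}{73}$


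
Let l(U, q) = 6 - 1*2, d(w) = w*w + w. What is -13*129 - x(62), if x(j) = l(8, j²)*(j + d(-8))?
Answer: -2149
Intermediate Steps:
d(w) = w + w² (d(w) = w² + w = w + w²)
l(U, q) = 4 (l(U, q) = 6 - 2 = 4)
x(j) = 224 + 4*j (x(j) = 4*(j - 8*(1 - 8)) = 4*(j - 8*(-7)) = 4*(j + 56) = 4*(56 + j) = 224 + 4*j)
-13*129 - x(62) = -13*129 - (224 + 4*62) = -1677 - (224 + 248) = -1677 - 1*472 = -1677 - 472 = -2149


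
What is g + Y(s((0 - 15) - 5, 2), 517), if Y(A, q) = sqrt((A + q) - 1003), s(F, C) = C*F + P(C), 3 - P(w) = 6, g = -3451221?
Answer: -3451221 + 23*I ≈ -3.4512e+6 + 23.0*I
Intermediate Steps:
P(w) = -3 (P(w) = 3 - 1*6 = 3 - 6 = -3)
s(F, C) = -3 + C*F (s(F, C) = C*F - 3 = -3 + C*F)
Y(A, q) = sqrt(-1003 + A + q)
g + Y(s((0 - 15) - 5, 2), 517) = -3451221 + sqrt(-1003 + (-3 + 2*((0 - 15) - 5)) + 517) = -3451221 + sqrt(-1003 + (-3 + 2*(-15 - 5)) + 517) = -3451221 + sqrt(-1003 + (-3 + 2*(-20)) + 517) = -3451221 + sqrt(-1003 + (-3 - 40) + 517) = -3451221 + sqrt(-1003 - 43 + 517) = -3451221 + sqrt(-529) = -3451221 + 23*I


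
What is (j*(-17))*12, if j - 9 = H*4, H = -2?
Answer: -204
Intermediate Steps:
j = 1 (j = 9 - 2*4 = 9 - 8 = 1)
(j*(-17))*12 = (1*(-17))*12 = -17*12 = -204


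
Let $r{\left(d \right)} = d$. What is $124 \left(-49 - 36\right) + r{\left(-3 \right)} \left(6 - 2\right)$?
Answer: $-10552$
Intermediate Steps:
$124 \left(-49 - 36\right) + r{\left(-3 \right)} \left(6 - 2\right) = 124 \left(-49 - 36\right) - 3 \left(6 - 2\right) = 124 \left(-49 - 36\right) - 12 = 124 \left(-85\right) - 12 = -10540 - 12 = -10552$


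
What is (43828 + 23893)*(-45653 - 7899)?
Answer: -3626594992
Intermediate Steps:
(43828 + 23893)*(-45653 - 7899) = 67721*(-53552) = -3626594992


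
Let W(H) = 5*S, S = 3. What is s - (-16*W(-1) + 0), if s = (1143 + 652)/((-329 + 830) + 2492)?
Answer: 720115/2993 ≈ 240.60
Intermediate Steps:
W(H) = 15 (W(H) = 5*3 = 15)
s = 1795/2993 (s = 1795/(501 + 2492) = 1795/2993 ≈ 0.59973)
s - (-16*W(-1) + 0) = 1795/2993 - (-16*15 + 0) = 1795/2993 - (-240 + 0) = 1795/2993 - 1*(-240) = 1795/2993 + 240 = 720115/2993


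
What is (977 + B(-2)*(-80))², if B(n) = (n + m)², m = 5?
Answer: 66049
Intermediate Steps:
B(n) = (5 + n)² (B(n) = (n + 5)² = (5 + n)²)
(977 + B(-2)*(-80))² = (977 + (5 - 2)²*(-80))² = (977 + 3²*(-80))² = (977 + 9*(-80))² = (977 - 720)² = 257² = 66049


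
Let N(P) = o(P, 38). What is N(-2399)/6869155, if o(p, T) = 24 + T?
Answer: 62/6869155 ≈ 9.0259e-6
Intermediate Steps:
N(P) = 62 (N(P) = 24 + 38 = 62)
N(-2399)/6869155 = 62/6869155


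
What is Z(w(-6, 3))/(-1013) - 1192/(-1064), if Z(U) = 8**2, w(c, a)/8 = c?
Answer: 142425/134729 ≈ 1.0571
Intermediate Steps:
w(c, a) = 8*c
Z(U) = 64
Z(w(-6, 3))/(-1013) - 1192/(-1064) = 64/(-1013) - 1192/(-1064) = 64*(-1/1013) - 1192*(-1/1064) = -64/1013 + 149/133 = 142425/134729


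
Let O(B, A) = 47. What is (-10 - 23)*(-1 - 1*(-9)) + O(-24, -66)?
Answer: -217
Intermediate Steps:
(-10 - 23)*(-1 - 1*(-9)) + O(-24, -66) = (-10 - 23)*(-1 - 1*(-9)) + 47 = -33*(-1 + 9) + 47 = -33*8 + 47 = -264 + 47 = -217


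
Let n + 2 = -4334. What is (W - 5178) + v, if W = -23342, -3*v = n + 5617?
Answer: -28947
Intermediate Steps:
n = -4336 (n = -2 - 4334 = -4336)
v = -427 (v = -(-4336 + 5617)/3 = -1/3*1281 = -427)
(W - 5178) + v = (-23342 - 5178) - 427 = -28520 - 427 = -28947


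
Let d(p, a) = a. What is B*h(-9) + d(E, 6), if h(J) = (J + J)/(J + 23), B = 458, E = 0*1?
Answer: -4080/7 ≈ -582.86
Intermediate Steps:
E = 0
h(J) = 2*J/(23 + J) (h(J) = (2*J)/(23 + J) = 2*J/(23 + J))
B*h(-9) + d(E, 6) = 458*(2*(-9)/(23 - 9)) + 6 = 458*(2*(-9)/14) + 6 = 458*(2*(-9)*(1/14)) + 6 = 458*(-9/7) + 6 = -4122/7 + 6 = -4080/7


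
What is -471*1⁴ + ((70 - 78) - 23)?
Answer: -502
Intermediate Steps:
-471*1⁴ + ((70 - 78) - 23) = -471*1 + (-8 - 23) = -471 - 31 = -502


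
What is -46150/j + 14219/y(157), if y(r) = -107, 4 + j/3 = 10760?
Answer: -231878371/1726338 ≈ -134.32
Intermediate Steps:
j = 32268 (j = -12 + 3*10760 = -12 + 32280 = 32268)
-46150/j + 14219/y(157) = -46150/32268 + 14219/(-107) = -46150*1/32268 + 14219*(-1/107) = -23075/16134 - 14219/107 = -231878371/1726338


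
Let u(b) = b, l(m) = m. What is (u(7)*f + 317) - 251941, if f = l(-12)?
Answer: -251708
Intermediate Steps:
f = -12
(u(7)*f + 317) - 251941 = (7*(-12) + 317) - 251941 = (-84 + 317) - 251941 = 233 - 251941 = -251708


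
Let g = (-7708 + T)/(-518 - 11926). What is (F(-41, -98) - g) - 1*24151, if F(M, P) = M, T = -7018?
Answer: -150529987/6222 ≈ -24193.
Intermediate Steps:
g = 7363/6222 (g = (-7708 - 7018)/(-518 - 11926) = -14726/(-12444) = -14726*(-1/12444) = 7363/6222 ≈ 1.1834)
(F(-41, -98) - g) - 1*24151 = (-41 - 1*7363/6222) - 1*24151 = (-41 - 7363/6222) - 24151 = -262465/6222 - 24151 = -150529987/6222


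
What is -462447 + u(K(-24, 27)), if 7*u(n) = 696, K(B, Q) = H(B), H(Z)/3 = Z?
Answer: -3236433/7 ≈ -4.6235e+5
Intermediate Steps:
H(Z) = 3*Z
K(B, Q) = 3*B
u(n) = 696/7 (u(n) = (⅐)*696 = 696/7)
-462447 + u(K(-24, 27)) = -462447 + 696/7 = -3236433/7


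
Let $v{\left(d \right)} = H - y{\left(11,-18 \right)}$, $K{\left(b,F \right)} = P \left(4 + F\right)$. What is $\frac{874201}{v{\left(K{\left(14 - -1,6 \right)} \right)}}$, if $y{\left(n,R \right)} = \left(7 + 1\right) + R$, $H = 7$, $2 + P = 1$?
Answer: $\frac{874201}{17} \approx 51424.0$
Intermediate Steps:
$P = -1$ ($P = -2 + 1 = -1$)
$y{\left(n,R \right)} = 8 + R$
$K{\left(b,F \right)} = -4 - F$ ($K{\left(b,F \right)} = - (4 + F) = -4 - F$)
$v{\left(d \right)} = 17$ ($v{\left(d \right)} = 7 - \left(8 - 18\right) = 7 - -10 = 7 + 10 = 17$)
$\frac{874201}{v{\left(K{\left(14 - -1,6 \right)} \right)}} = \frac{874201}{17}$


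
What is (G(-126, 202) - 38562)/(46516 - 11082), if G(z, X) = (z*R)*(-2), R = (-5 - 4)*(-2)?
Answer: -17013/17717 ≈ -0.96026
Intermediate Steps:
R = 18 (R = -9*(-2) = 18)
G(z, X) = -36*z (G(z, X) = (z*18)*(-2) = (18*z)*(-2) = -36*z)
(G(-126, 202) - 38562)/(46516 - 11082) = (-36*(-126) - 38562)/(46516 - 11082) = (4536 - 38562)/35434 = -34026*1/35434 = -17013/17717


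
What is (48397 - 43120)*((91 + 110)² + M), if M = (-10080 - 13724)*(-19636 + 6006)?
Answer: 1712328036117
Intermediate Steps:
M = 324448520 (M = -23804*(-13630) = 324448520)
(48397 - 43120)*((91 + 110)² + M) = (48397 - 43120)*((91 + 110)² + 324448520) = 5277*(201² + 324448520) = 5277*(40401 + 324448520) = 5277*324488921 = 1712328036117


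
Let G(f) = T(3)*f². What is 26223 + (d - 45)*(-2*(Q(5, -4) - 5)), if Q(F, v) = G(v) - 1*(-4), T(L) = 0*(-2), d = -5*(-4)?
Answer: 26173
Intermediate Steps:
d = 20
T(L) = 0
G(f) = 0 (G(f) = 0*f² = 0)
Q(F, v) = 4 (Q(F, v) = 0 - 1*(-4) = 0 + 4 = 4)
26223 + (d - 45)*(-2*(Q(5, -4) - 5)) = 26223 + (20 - 45)*(-2*(4 - 5)) = 26223 - (-50)*(-1) = 26223 - 25*2 = 26223 - 50 = 26173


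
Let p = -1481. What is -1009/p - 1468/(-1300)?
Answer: 871452/481325 ≈ 1.8105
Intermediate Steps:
-1009/p - 1468/(-1300) = -1009/(-1481) - 1468/(-1300) = -1009*(-1/1481) - 1468*(-1/1300) = 1009/1481 + 367/325 = 871452/481325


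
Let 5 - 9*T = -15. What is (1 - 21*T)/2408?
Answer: -137/7224 ≈ -0.018965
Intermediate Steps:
T = 20/9 (T = 5/9 - 1/9*(-15) = 5/9 + 5/3 = 20/9 ≈ 2.2222)
(1 - 21*T)/2408 = (1 - 21*20/9)/2408 = (1 - 140/3)*(1/2408) = -137/3*1/2408 = -137/7224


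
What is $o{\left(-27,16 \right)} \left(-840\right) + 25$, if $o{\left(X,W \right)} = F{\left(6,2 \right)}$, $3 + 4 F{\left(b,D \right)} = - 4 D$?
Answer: $2335$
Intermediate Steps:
$F{\left(b,D \right)} = - \frac{3}{4} - D$ ($F{\left(b,D \right)} = - \frac{3}{4} + \frac{\left(-4\right) D}{4} = - \frac{3}{4} - D$)
$o{\left(X,W \right)} = - \frac{11}{4}$ ($o{\left(X,W \right)} = - \frac{3}{4} - 2 = - \frac{11}{4}$)
$o{\left(-27,16 \right)} \left(-840\right) + 25 = \left(- \frac{11}{4}\right) \left(-840\right) + 25 = 2310 + 25 = 2335$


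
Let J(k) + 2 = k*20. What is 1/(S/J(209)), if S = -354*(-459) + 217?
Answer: 4178/162703 ≈ 0.025679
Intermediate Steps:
J(k) = -2 + 20*k (J(k) = -2 + k*20 = -2 + 20*k)
S = 162703 (S = 162486 + 217 = 162703)
1/(S/J(209)) = 1/(162703/(-2 + 20*209)) = 1/(162703/(-2 + 4180)) = 1/(162703/4178) = 4178/162703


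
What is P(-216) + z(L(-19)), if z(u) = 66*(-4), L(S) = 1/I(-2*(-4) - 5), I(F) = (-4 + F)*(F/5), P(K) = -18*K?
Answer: 3624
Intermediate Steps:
I(F) = F*(-4 + F)/5 (I(F) = (-4 + F)*(F*(⅕)) = (-4 + F)*(F/5) = F*(-4 + F)/5)
L(S) = -5/3 (L(S) = 1/((-2*(-4) - 5)*(-4 + (-2*(-4) - 5))/5) = 1/((8 - 5)*(-4 + (8 - 5))/5) = 1/((⅕)*3*(-4 + 3)) = 1/((⅕)*3*(-1)) = 1/(-⅗) = -5/3)
z(u) = -264
P(-216) + z(L(-19)) = -18*(-216) - 264 = 3888 - 264 = 3624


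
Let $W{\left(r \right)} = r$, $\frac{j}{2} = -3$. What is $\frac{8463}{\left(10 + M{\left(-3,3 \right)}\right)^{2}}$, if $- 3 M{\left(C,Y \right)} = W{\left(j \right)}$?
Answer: $\frac{2821}{48} \approx 58.771$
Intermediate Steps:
$j = -6$ ($j = 2 \left(-3\right) = -6$)
$M{\left(C,Y \right)} = 2$ ($M{\left(C,Y \right)} = \left(- \frac{1}{3}\right) \left(-6\right) = 2$)
$\frac{8463}{\left(10 + M{\left(-3,3 \right)}\right)^{2}} = \frac{8463}{\left(10 + 2\right)^{2}} = \frac{8463}{12^{2}} = \frac{8463}{144} = 8463 \cdot \frac{1}{144} = \frac{2821}{48}$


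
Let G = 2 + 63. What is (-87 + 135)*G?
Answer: 3120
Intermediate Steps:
G = 65
(-87 + 135)*G = (-87 + 135)*65 = 48*65 = 3120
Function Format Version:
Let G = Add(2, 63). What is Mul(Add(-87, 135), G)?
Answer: 3120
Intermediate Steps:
G = 65
Mul(Add(-87, 135), G) = Mul(Add(-87, 135), 65) = Mul(48, 65) = 3120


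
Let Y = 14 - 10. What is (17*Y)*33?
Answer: 2244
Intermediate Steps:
Y = 4
(17*Y)*33 = (17*4)*33 = 68*33 = 2244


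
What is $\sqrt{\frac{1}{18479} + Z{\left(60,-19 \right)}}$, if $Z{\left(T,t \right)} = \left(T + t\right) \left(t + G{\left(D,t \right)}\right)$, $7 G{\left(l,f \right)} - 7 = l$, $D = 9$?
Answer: $\frac{2 i \sqrt{2866583942467}}{129353} \approx 26.178 i$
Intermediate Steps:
$G{\left(l,f \right)} = 1 + \frac{l}{7}$
$Z{\left(T,t \right)} = \left(\frac{16}{7} + t\right) \left(T + t\right)$ ($Z{\left(T,t \right)} = \left(T + t\right) \left(t + \left(1 + \frac{1}{7} \cdot 9\right)\right) = \left(T + t\right) \left(t + \left(1 + \frac{9}{7}\right)\right) = \left(T + t\right) \left(t + \frac{16}{7}\right) = \left(T + t\right) \left(\frac{16}{7} + t\right) = \left(\frac{16}{7} + t\right) \left(T + t\right)$)
$\sqrt{\frac{1}{18479} + Z{\left(60,-19 \right)}} = \sqrt{\frac{1}{18479} + \left(\left(-19\right)^{2} + \frac{16}{7} \cdot 60 + \frac{16}{7} \left(-19\right) + 60 \left(-19\right)\right)} = \sqrt{\frac{1}{18479} + \left(361 + \frac{960}{7} - \frac{304}{7} - 1140\right)} = \sqrt{\frac{1}{18479} - \frac{4797}{7}} = \sqrt{- \frac{88643756}{129353}} = \frac{2 i \sqrt{2866583942467}}{129353}$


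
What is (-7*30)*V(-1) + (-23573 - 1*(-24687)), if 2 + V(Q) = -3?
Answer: 2164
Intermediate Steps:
V(Q) = -5 (V(Q) = -2 - 3 = -5)
(-7*30)*V(-1) + (-23573 - 1*(-24687)) = -7*30*(-5) + (-23573 - 1*(-24687)) = -210*(-5) + (-23573 + 24687) = 1050 + 1114 = 2164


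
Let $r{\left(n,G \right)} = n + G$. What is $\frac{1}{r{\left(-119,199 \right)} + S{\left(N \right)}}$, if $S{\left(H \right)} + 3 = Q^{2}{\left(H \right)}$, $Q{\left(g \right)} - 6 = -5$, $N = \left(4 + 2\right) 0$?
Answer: $\frac{1}{78} \approx 0.012821$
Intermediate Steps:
$N = 0$ ($N = 6 \cdot 0 = 0$)
$Q{\left(g \right)} = 1$ ($Q{\left(g \right)} = 6 - 5 = 1$)
$r{\left(n,G \right)} = G + n$
$S{\left(H \right)} = -2$ ($S{\left(H \right)} = -3 + 1^{2} = -3 + 1 = -2$)
$\frac{1}{r{\left(-119,199 \right)} + S{\left(N \right)}} = \frac{1}{\left(199 - 119\right) - 2} = \frac{1}{80 - 2} = \frac{1}{78}$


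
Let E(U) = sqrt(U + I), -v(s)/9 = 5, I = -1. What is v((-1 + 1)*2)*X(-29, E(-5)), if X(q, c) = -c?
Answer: 45*I*sqrt(6) ≈ 110.23*I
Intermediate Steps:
v(s) = -45 (v(s) = -9*5 = -45)
E(U) = sqrt(-1 + U) (E(U) = sqrt(U - 1) = sqrt(-1 + U))
v((-1 + 1)*2)*X(-29, E(-5)) = -(-45)*sqrt(-1 - 5) = -(-45)*sqrt(-6) = -(-45)*I*sqrt(6) = 45*I*sqrt(6)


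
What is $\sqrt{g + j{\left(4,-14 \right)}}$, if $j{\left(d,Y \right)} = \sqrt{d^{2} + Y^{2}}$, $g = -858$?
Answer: $\sqrt{-858 + 2 \sqrt{53}} \approx 29.042 i$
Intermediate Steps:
$j{\left(d,Y \right)} = \sqrt{Y^{2} + d^{2}}$
$\sqrt{g + j{\left(4,-14 \right)}} = \sqrt{-858 + \sqrt{\left(-14\right)^{2} + 4^{2}}} = \sqrt{-858 + \sqrt{196 + 16}} = \sqrt{-858 + \sqrt{212}} = \sqrt{-858 + 2 \sqrt{53}}$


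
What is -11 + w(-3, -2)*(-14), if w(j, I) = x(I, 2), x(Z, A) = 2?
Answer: -39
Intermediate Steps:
w(j, I) = 2
-11 + w(-3, -2)*(-14) = -11 + 2*(-14) = -11 - 28 = -39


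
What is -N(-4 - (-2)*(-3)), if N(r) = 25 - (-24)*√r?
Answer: -25 - 24*I*√10 ≈ -25.0 - 75.895*I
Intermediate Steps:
N(r) = 25 + 24*√r
-N(-4 - (-2)*(-3)) = -(25 + 24*√(-4 - (-2)*(-3))) = -(25 + 24*√(-4 - 1*6)) = -(25 + 24*√(-4 - 6)) = -(25 + 24*√(-10)) = -(25 + 24*(I*√10)) = -(25 + 24*I*√10) = -25 - 24*I*√10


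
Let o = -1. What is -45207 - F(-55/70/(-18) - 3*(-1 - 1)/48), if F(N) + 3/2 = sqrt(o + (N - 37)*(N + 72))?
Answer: -90411/2 - I*sqrt(675446015)/504 ≈ -45206.0 - 51.566*I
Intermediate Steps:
F(N) = -3/2 + sqrt(-1 + (-37 + N)*(72 + N)) (F(N) = -3/2 + sqrt(-1 + (N - 37)*(N + 72)) = -3/2 + sqrt(-1 + (-37 + N)*(72 + N)))
-45207 - F(-55/70/(-18) - 3*(-1 - 1)/48) = -45207 - (-3/2 + sqrt(-2665 + (-55/70/(-18) - 3*(-1 - 1)/48)**2 + 35*(-55/70/(-18) - 3*(-1 - 1)/48))) = -45207 - (-3/2 + sqrt(-2665 + (-55*1/70*(-1/18) - 3*(-2)*(1/48))**2 + 35*(-55*1/70*(-1/18) - 3*(-2)*(1/48)))) = -45207 - (-3/2 + sqrt(-2665 + (-11/14*(-1/18) + 6*(1/48))**2 + 35*(-11/14*(-1/18) + 6*(1/48)))) = -45207 - (-3/2 + sqrt(-2665 + (11/252 + 1/8)**2 + 35*(11/252 + 1/8))) = -45207 - (-3/2 + sqrt(-2665 + (85/504)**2 + 35*(85/504))) = -45207 - (-3/2 + sqrt(-2665 + 7225/254016 + 425/72)) = -45207 - (-3/2 + sqrt(-675446015/254016)) = -45207 - (-3/2 + I*sqrt(675446015)/504) = -45207 + (3/2 - I*sqrt(675446015)/504) = -90411/2 - I*sqrt(675446015)/504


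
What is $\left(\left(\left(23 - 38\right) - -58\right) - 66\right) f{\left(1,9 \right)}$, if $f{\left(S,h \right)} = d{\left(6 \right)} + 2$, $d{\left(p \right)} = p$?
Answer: $-184$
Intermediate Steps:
$f{\left(S,h \right)} = 8$ ($f{\left(S,h \right)} = 6 + 2 = 8$)
$\left(\left(\left(23 - 38\right) - -58\right) - 66\right) f{\left(1,9 \right)} = \left(\left(\left(23 - 38\right) - -58\right) - 66\right) 8 = \left(\left(-15 + 58\right) - 66\right) 8 = \left(43 - 66\right) 8 = \left(-23\right) 8 = -184$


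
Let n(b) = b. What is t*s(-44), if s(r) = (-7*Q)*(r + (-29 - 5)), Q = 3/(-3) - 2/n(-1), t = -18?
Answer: -9828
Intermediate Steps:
Q = 1 (Q = 3/(-3) - 2/(-1) = 3*(-⅓) - 2*(-1) = -1 + 2 = 1)
s(r) = 238 - 7*r (s(r) = (-7*1)*(r + (-29 - 5)) = -7*(r - 34) = -7*(-34 + r) = 238 - 7*r)
t*s(-44) = -18*(238 - 7*(-44)) = -18*(238 + 308) = -18*546 = -9828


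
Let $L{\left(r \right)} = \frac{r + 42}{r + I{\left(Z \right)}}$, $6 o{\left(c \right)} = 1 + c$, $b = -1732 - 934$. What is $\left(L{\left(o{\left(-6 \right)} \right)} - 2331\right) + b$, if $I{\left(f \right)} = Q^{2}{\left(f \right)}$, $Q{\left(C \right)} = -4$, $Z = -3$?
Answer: $- \frac{34960}{7} \approx -4994.3$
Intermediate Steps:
$b = -2666$ ($b = -1732 - 934 = -2666$)
$o{\left(c \right)} = \frac{1}{6} + \frac{c}{6}$ ($o{\left(c \right)} = \frac{1 + c}{6} = \frac{1}{6} + \frac{c}{6}$)
$I{\left(f \right)} = 16$ ($I{\left(f \right)} = \left(-4\right)^{2} = 16$)
$L{\left(r \right)} = \frac{42 + r}{16 + r}$ ($L{\left(r \right)} = \frac{r + 42}{r + 16} = \frac{42 + r}{16 + r}$)
$\left(L{\left(o{\left(-6 \right)} \right)} - 2331\right) + b = \left(\frac{42 + \left(\frac{1}{6} + \frac{1}{6} \left(-6\right)\right)}{16 + \left(\frac{1}{6} + \frac{1}{6} \left(-6\right)\right)} - 2331\right) - 2666 = \left(\frac{42 + \left(\frac{1}{6} - 1\right)}{16 + \left(\frac{1}{6} - 1\right)} - 2331\right) - 2666 = \left(\frac{42 - \frac{5}{6}}{16 - \frac{5}{6}} - 2331\right) - 2666 = \left(\frac{1}{\frac{91}{6}} \cdot \frac{247}{6} - 2331\right) - 2666 = \left(\frac{6}{91} \cdot \frac{247}{6} - 2331\right) - 2666 = \left(\frac{19}{7} - 2331\right) - 2666 = - \frac{16298}{7} - 2666 = - \frac{34960}{7}$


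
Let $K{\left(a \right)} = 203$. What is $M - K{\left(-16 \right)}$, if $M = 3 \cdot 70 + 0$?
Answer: $7$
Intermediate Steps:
$M = 210$ ($M = 210 + 0 = 210$)
$M - K{\left(-16 \right)} = 210 - 203 = 7$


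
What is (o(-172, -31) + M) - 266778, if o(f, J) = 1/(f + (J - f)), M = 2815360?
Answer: 79006041/31 ≈ 2.5486e+6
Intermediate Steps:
o(f, J) = 1/J
(o(-172, -31) + M) - 266778 = (1/(-31) + 2815360) - 266778 = (-1/31 + 2815360) - 266778 = 87276159/31 - 266778 = 79006041/31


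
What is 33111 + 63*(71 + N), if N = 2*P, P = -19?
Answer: 35190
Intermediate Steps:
N = -38 (N = 2*(-19) = -38)
33111 + 63*(71 + N) = 33111 + 63*(71 - 38) = 33111 + 63*33 = 33111 + 2079 = 35190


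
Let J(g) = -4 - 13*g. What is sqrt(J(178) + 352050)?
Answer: 2*sqrt(87433) ≈ 591.38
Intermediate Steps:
sqrt(J(178) + 352050) = sqrt((-4 - 13*178) + 352050) = sqrt((-4 - 2314) + 352050) = sqrt(-2318 + 352050) = sqrt(349732) = 2*sqrt(87433)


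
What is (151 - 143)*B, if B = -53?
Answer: -424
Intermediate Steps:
(151 - 143)*B = (151 - 143)*(-53) = 8*(-53) = -424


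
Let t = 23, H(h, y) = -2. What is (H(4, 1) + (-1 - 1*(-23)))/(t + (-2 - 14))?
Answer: 20/7 ≈ 2.8571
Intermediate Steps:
(H(4, 1) + (-1 - 1*(-23)))/(t + (-2 - 14)) = (-2 + (-1 - 1*(-23)))/(23 + (-2 - 14)) = (-2 + (-1 + 23))/(23 - 16) = (-2 + 22)/7 = (⅐)*20 = 20/7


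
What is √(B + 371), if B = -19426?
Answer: I*√19055 ≈ 138.04*I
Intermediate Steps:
√(B + 371) = √(-19426 + 371) = √(-19055) = I*√19055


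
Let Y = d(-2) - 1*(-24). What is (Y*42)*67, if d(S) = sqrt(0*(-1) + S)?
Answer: 67536 + 2814*I*sqrt(2) ≈ 67536.0 + 3979.6*I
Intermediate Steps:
d(S) = sqrt(S) (d(S) = sqrt(0 + S) = sqrt(S))
Y = 24 + I*sqrt(2) (Y = sqrt(-2) - 1*(-24) = I*sqrt(2) + 24 = 24 + I*sqrt(2) ≈ 24.0 + 1.4142*I)
(Y*42)*67 = ((24 + I*sqrt(2))*42)*67 = (1008 + 42*I*sqrt(2))*67 = 67536 + 2814*I*sqrt(2)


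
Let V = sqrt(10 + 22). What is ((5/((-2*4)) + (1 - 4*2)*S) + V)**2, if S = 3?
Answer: 31977/64 - 173*sqrt(2) ≈ 254.98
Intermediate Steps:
V = 4*sqrt(2) (V = sqrt(32) = 4*sqrt(2) ≈ 5.6569)
((5/((-2*4)) + (1 - 4*2)*S) + V)**2 = ((5/((-2*4)) + (1 - 4*2)*3) + 4*sqrt(2))**2 = ((5/(-8) + (1 - 8)*3) + 4*sqrt(2))**2 = ((5*(-1/8) - 7*3) + 4*sqrt(2))**2 = ((-5/8 - 21) + 4*sqrt(2))**2 = (-173/8 + 4*sqrt(2))**2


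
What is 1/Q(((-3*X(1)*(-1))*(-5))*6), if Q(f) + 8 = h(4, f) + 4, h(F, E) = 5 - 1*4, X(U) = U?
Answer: -⅓ ≈ -0.33333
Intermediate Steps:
h(F, E) = 1 (h(F, E) = 5 - 4 = 1)
Q(f) = -3 (Q(f) = -8 + (1 + 4) = -8 + 5 = -3)
1/Q(((-3*X(1)*(-1))*(-5))*6) = 1/(-3) = -⅓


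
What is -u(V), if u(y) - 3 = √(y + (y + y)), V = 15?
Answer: -3 - 3*√5 ≈ -9.7082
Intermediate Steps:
u(y) = 3 + √3*√y (u(y) = 3 + √(y + (y + y)) = 3 + √(y + 2*y) = 3 + √(3*y) = 3 + √3*√y)
-u(V) = -(3 + √3*√15) = -(3 + 3*√5) = -3 - 3*√5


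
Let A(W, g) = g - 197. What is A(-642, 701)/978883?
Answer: 504/978883 ≈ 0.00051487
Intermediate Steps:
A(W, g) = -197 + g
A(-642, 701)/978883 = (-197 + 701)/978883 = 504*(1/978883) = 504/978883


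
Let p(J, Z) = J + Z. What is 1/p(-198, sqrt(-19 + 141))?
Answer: -99/19541 - sqrt(122)/39082 ≈ -0.0053489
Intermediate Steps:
1/p(-198, sqrt(-19 + 141)) = 1/(-198 + sqrt(-19 + 141)) = 1/(-198 + sqrt(122))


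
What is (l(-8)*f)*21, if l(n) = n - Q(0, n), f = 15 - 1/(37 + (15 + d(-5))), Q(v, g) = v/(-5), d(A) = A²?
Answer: -27696/11 ≈ -2517.8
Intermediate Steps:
Q(v, g) = -v/5 (Q(v, g) = v*(-⅕) = -v/5)
f = 1154/77 (f = 15 - 1/(37 + (15 + (-5)²)) = 15 - 1/(37 + (15 + 25)) = 15 - 1/(37 + 40) = 15 - 1/77 = 1154/77 ≈ 14.987)
l(n) = n (l(n) = n - (-1)*0/5 = n - 1*0 = n + 0 = n)
(l(-8)*f)*21 = -8*1154/77*21 = -9232/77*21 = -27696/11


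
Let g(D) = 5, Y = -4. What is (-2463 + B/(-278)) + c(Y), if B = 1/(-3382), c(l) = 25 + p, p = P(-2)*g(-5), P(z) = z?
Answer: -2301599807/940196 ≈ -2448.0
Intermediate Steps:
p = -10 (p = -2*5 = -10)
c(l) = 15 (c(l) = 25 - 10 = 15)
B = -1/3382 ≈ -0.00029568
(-2463 + B/(-278)) + c(Y) = (-2463 - 1/3382/(-278)) + 15 = (-2463 - 1/3382*(-1/278)) + 15 = (-2463 + 1/940196) + 15 = -2315702747/940196 + 15 = -2301599807/940196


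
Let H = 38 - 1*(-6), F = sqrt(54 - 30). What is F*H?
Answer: 88*sqrt(6) ≈ 215.56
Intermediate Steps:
F = 2*sqrt(6) (F = sqrt(24) = 2*sqrt(6) ≈ 4.8990)
H = 44 (H = 38 + 6 = 44)
F*H = (2*sqrt(6))*44 = 88*sqrt(6)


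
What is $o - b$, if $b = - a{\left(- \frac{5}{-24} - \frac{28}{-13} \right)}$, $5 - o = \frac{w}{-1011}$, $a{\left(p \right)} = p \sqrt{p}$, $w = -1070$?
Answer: $\frac{3985}{1011} + \frac{737 \sqrt{57486}}{48672} \approx 7.5722$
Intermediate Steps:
$a{\left(p \right)} = p^{\frac{3}{2}}$
$o = \frac{3985}{1011}$ ($o = 5 - - \frac{1070}{-1011} = 5 - \left(-1070\right) \left(- \frac{1}{1011}\right) = 5 - \frac{1070}{1011} = \frac{3985}{1011} \approx 3.9416$)
$b = - \frac{737 \sqrt{57486}}{48672}$ ($b = - \left(- \frac{5}{-24} - \frac{28}{-13}\right)^{\frac{3}{2}} = - \left(\left(-5\right) \left(- \frac{1}{24}\right) - - \frac{28}{13}\right)^{\frac{3}{2}} = - \left(\frac{5}{24} + \frac{28}{13}\right)^{\frac{3}{2}} = - \left(\frac{737}{312}\right)^{\frac{3}{2}} = - \frac{737 \sqrt{57486}}{48672} \approx -3.6305$)
$o - b = \frac{3985}{1011} - - \frac{737 \sqrt{57486}}{48672} = \frac{3985}{1011} + \frac{737 \sqrt{57486}}{48672}$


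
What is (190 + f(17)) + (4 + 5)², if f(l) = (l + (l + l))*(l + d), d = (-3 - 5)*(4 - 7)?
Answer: 2362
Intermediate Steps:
d = 24 (d = -8*(-3) = 24)
f(l) = 3*l*(24 + l) (f(l) = (l + (l + l))*(l + 24) = (l + 2*l)*(24 + l) = (3*l)*(24 + l) = 3*l*(24 + l))
(190 + f(17)) + (4 + 5)² = (190 + 3*17*(24 + 17)) + (4 + 5)² = (190 + 3*17*41) + 9² = (190 + 2091) + 81 = 2281 + 81 = 2362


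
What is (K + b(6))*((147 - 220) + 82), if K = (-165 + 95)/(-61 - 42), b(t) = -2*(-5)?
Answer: 9900/103 ≈ 96.116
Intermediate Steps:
b(t) = 10
K = 70/103 (K = -70/(-103) = -70*(-1/103) = 70/103 ≈ 0.67961)
(K + b(6))*((147 - 220) + 82) = (70/103 + 10)*((147 - 220) + 82) = 1100*(-73 + 82)/103 = (1100/103)*9 = 9900/103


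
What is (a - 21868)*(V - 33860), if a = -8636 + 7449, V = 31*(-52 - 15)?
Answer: 828527535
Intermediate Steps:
V = -2077 (V = 31*(-67) = -2077)
a = -1187
(a - 21868)*(V - 33860) = (-1187 - 21868)*(-2077 - 33860) = -23055*(-35937) = 828527535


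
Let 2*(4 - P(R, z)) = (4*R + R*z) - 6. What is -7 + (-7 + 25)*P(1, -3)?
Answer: 110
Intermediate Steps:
P(R, z) = 7 - 2*R - R*z/2 (P(R, z) = 4 - ((4*R + R*z) - 6)/2 = 4 - (-6 + 4*R + R*z)/2 = 4 + (3 - 2*R - R*z/2) = 7 - 2*R - R*z/2)
-7 + (-7 + 25)*P(1, -3) = -7 + (-7 + 25)*(7 - 2*1 - ½*1*(-3)) = -7 + 18*(7 - 2 + 3/2) = -7 + 18*(13/2) = -7 + 117 = 110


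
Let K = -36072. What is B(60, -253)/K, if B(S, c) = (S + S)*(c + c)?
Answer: 2530/1503 ≈ 1.6833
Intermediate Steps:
B(S, c) = 4*S*c (B(S, c) = (2*S)*(2*c) = 4*S*c)
B(60, -253)/K = (4*60*(-253))/(-36072) = -60720*(-1/36072) = 2530/1503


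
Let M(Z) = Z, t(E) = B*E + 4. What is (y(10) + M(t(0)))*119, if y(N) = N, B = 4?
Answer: 1666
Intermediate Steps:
t(E) = 4 + 4*E (t(E) = 4*E + 4 = 4 + 4*E)
(y(10) + M(t(0)))*119 = (10 + (4 + 4*0))*119 = (10 + (4 + 0))*119 = (10 + 4)*119 = 14*119 = 1666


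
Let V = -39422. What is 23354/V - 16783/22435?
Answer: -592783208/442216285 ≈ -1.3405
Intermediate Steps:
23354/V - 16783/22435 = 23354/(-39422) - 16783/22435 = 23354*(-1/39422) - 16783*1/22435 = -11677/19711 - 16783/22435 = -592783208/442216285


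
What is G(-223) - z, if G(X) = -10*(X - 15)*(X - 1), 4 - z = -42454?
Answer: -575578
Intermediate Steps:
z = 42458 (z = 4 - 1*(-42454) = 4 + 42454 = 42458)
G(X) = -10*(-1 + X)*(-15 + X) (G(X) = -10*(-15 + X)*(-1 + X) = -10*(-1 + X)*(-15 + X))
G(-223) - z = (-150 - 10*(-223)² + 160*(-223)) - 1*42458 = (-150 - 10*49729 - 35680) - 42458 = (-150 - 497290 - 35680) - 42458 = -533120 - 42458 = -575578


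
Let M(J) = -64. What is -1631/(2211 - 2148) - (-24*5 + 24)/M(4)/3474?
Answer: -179879/6948 ≈ -25.889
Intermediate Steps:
-1631/(2211 - 2148) - (-24*5 + 24)/M(4)/3474 = -1631/(2211 - 2148) - (-24*5 + 24)/(-64)/3474 = -1631/63 - (-120 + 24)*(-1/64)/3474 = -1631*1/63 - (-96*(-1/64))/3474 = -233/9 - 3/(2*3474) = -233/9 - 1*1/2316 = -233/9 - 1/2316 = -179879/6948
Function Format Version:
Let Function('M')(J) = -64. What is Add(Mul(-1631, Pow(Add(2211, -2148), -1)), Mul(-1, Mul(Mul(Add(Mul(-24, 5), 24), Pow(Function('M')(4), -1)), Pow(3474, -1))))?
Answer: Rational(-179879, 6948) ≈ -25.889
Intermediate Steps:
Add(Mul(-1631, Pow(Add(2211, -2148), -1)), Mul(-1, Mul(Mul(Add(Mul(-24, 5), 24), Pow(Function('M')(4), -1)), Pow(3474, -1)))) = Add(Mul(-1631, Pow(Add(2211, -2148), -1)), Mul(-1, Mul(Mul(Add(Mul(-24, 5), 24), Pow(-64, -1)), Pow(3474, -1)))) = Add(Mul(-1631, Pow(63, -1)), Mul(-1, Mul(Mul(Add(-120, 24), Rational(-1, 64)), Rational(1, 3474)))) = Add(Mul(-1631, Rational(1, 63)), Mul(-1, Mul(Mul(-96, Rational(-1, 64)), Rational(1, 3474)))) = Add(Rational(-233, 9), Mul(-1, Mul(Rational(3, 2), Rational(1, 3474)))) = Add(Rational(-233, 9), Mul(-1, Rational(1, 2316))) = Add(Rational(-233, 9), Rational(-1, 2316)) = Rational(-179879, 6948)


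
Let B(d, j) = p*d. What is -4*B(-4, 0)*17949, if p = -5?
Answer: -1435920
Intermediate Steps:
B(d, j) = -5*d
-4*B(-4, 0)*17949 = -(-20)*(-4)*17949 = -4*20*17949 = -80*17949 = -1435920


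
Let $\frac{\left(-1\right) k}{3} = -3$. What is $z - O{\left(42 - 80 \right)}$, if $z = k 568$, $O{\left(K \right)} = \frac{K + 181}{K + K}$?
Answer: $\frac{388655}{76} \approx 5113.9$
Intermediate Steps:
$k = 9$ ($k = \left(-3\right) \left(-3\right) = 9$)
$O{\left(K \right)} = \frac{181 + K}{2 K}$
$z = 5112$ ($z = 9 \cdot 568 = 5112$)
$z - O{\left(42 - 80 \right)} = 5112 - \frac{181 + \left(42 - 80\right)}{2 \left(42 - 80\right)} = 5112 - \frac{181 - 38}{2 \left(-38\right)} = 5112 - \frac{1}{2} \left(- \frac{1}{38}\right) 143 = 5112 - - \frac{143}{76} = 5112 + \frac{143}{76} = \frac{388655}{76}$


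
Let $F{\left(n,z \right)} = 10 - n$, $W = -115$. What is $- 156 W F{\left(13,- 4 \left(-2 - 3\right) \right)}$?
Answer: $-53820$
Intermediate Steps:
$- 156 W F{\left(13,- 4 \left(-2 - 3\right) \right)} = \left(-156\right) \left(-115\right) \left(10 - 13\right) = 17940 \left(10 - 13\right) = 17940 \left(-3\right) = -53820$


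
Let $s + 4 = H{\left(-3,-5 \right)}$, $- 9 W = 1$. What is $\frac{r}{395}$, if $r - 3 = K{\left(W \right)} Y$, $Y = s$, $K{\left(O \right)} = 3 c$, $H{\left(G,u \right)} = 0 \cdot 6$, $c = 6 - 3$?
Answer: $- \frac{33}{395} \approx -0.083544$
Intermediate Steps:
$W = - \frac{1}{9}$ ($W = \left(- \frac{1}{9}\right) 1 = - \frac{1}{9} \approx -0.11111$)
$c = 3$
$H{\left(G,u \right)} = 0$
$K{\left(O \right)} = 9$ ($K{\left(O \right)} = 3 \cdot 3 = 9$)
$s = -4$ ($s = -4 + 0 = -4$)
$Y = -4$
$r = -33$ ($r = 3 + 9 \left(-4\right) = 3 - 36 = -33$)
$\frac{r}{395} = - \frac{33}{395}$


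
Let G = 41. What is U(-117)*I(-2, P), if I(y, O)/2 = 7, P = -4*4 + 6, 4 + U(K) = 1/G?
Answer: -2282/41 ≈ -55.659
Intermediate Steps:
U(K) = -163/41 (U(K) = -4 + 1/41 = -163/41)
P = -10 (P = -16 + 6 = -10)
I(y, O) = 14 (I(y, O) = 2*7 = 14)
U(-117)*I(-2, P) = -163/41*14 = -2282/41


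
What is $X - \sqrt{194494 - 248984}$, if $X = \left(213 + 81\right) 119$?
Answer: $34986 - i \sqrt{54490} \approx 34986.0 - 233.43 i$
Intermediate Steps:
$X = 34986$ ($X = 294 \cdot 119 = 34986$)
$X - \sqrt{194494 - 248984} = 34986 - \sqrt{194494 - 248984} = 34986 - \sqrt{-54490} = 34986 - i \sqrt{54490}$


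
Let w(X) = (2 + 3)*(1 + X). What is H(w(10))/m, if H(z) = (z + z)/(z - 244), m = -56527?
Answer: 110/10683603 ≈ 1.0296e-5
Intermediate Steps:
w(X) = 5 + 5*X (w(X) = 5*(1 + X) = 5 + 5*X)
H(z) = 2*z/(-244 + z) (H(z) = (2*z)/(-244 + z) = 2*z/(-244 + z))
H(w(10))/m = (2*(5 + 5*10)/(-244 + (5 + 5*10)))/(-56527) = (2*(5 + 50)/(-244 + (5 + 50)))*(-1/56527) = (2*55/(-244 + 55))*(-1/56527) = (2*55/(-189))*(-1/56527) = (2*55*(-1/189))*(-1/56527) = -110/189*(-1/56527) = 110/10683603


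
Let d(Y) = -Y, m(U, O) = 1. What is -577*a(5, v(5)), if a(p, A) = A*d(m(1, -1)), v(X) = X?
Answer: 2885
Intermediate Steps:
a(p, A) = -A (a(p, A) = A*(-1*1) = A*(-1) = -A)
-577*a(5, v(5)) = -(-577)*5 = -577*(-5) = 2885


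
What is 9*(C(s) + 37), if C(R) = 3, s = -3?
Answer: 360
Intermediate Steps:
9*(C(s) + 37) = 9*(3 + 37) = 9*40 = 360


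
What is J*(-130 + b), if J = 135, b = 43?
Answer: -11745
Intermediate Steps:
J*(-130 + b) = 135*(-130 + 43) = 135*(-87) = -11745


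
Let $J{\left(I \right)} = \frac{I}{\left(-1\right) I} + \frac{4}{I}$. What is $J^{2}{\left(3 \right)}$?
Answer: $\frac{1}{9} \approx 0.11111$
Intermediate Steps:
$J{\left(I \right)} = -1 + \frac{4}{I}$ ($J{\left(I \right)} = I \left(- \frac{1}{I}\right) + \frac{4}{I} = -1 + \frac{4}{I}$)
$J^{2}{\left(3 \right)} = \left(\frac{4 - 3}{3}\right)^{2} = \left(\frac{1}{3} \cdot 1\right)^{2} = \left(\frac{1}{3}\right)^{2} = \frac{1}{9}$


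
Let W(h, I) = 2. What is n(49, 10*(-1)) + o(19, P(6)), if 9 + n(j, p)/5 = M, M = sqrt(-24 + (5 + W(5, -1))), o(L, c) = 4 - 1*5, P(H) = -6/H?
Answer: -46 + 5*I*sqrt(17) ≈ -46.0 + 20.616*I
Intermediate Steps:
o(L, c) = -1 (o(L, c) = 4 - 5 = -1)
M = I*sqrt(17) (M = sqrt(-24 + (5 + 2)) = sqrt(-24 + 7) = sqrt(-17) = I*sqrt(17) ≈ 4.1231*I)
n(j, p) = -45 + 5*I*sqrt(17) (n(j, p) = -45 + 5*(I*sqrt(17)) = -45 + 5*I*sqrt(17))
n(49, 10*(-1)) + o(19, P(6)) = (-45 + 5*I*sqrt(17)) - 1 = -46 + 5*I*sqrt(17)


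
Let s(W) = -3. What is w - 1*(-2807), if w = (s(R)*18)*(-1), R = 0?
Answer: 2861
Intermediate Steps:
w = 54 (w = -3*18*(-1) = -54*(-1) = 54)
w - 1*(-2807) = 54 - 1*(-2807) = 54 + 2807 = 2861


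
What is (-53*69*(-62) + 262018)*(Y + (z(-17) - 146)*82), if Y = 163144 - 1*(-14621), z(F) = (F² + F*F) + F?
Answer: 103515229840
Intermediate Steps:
z(F) = F + 2*F² (z(F) = (F² + F²) + F = 2*F² + F = F + 2*F²)
Y = 177765 (Y = 163144 + 14621 = 177765)
(-53*69*(-62) + 262018)*(Y + (z(-17) - 146)*82) = (-53*69*(-62) + 262018)*(177765 + (-17*(1 + 2*(-17)) - 146)*82) = (-3657*(-62) + 262018)*(177765 + (-17*(1 - 34) - 146)*82) = (226734 + 262018)*(177765 + (-17*(-33) - 146)*82) = 488752*(177765 + (561 - 146)*82) = 488752*(177765 + 415*82) = 488752*(177765 + 34030) = 488752*211795 = 103515229840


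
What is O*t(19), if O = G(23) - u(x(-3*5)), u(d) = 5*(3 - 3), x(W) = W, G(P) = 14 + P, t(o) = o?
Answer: 703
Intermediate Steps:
u(d) = 0 (u(d) = 5*0 = 0)
O = 37 (O = (14 + 23) - 1*0 = 37 + 0 = 37)
O*t(19) = 37*19 = 703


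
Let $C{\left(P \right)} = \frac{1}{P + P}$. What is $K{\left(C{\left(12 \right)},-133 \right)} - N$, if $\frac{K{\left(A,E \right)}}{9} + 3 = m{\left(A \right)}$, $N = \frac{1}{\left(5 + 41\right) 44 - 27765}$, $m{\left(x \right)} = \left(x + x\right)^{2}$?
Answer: $- \frac{11094355}{411856} \approx -26.937$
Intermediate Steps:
$m{\left(x \right)} = 4 x^{2}$ ($m{\left(x \right)} = \left(2 x\right)^{2} = 4 x^{2}$)
$N = - \frac{1}{25741}$ ($N = \frac{1}{46 \cdot 44 - 27765} = \frac{1}{2024 - 27765} = \frac{1}{-25741} = - \frac{1}{25741} \approx -3.8849 \cdot 10^{-5}$)
$C{\left(P \right)} = \frac{1}{2 P}$
$K{\left(A,E \right)} = -27 + 36 A^{2}$ ($K{\left(A,E \right)} = -27 + 9 \cdot 4 A^{2} = -27 + 36 A^{2}$)
$K{\left(C{\left(12 \right)},-133 \right)} - N = \left(-27 + 36 \left(\frac{1}{2 \cdot 12}\right)^{2}\right) - - \frac{1}{25741} = \left(-27 + 36 \left(\frac{1}{2} \cdot \frac{1}{12}\right)^{2}\right) + \frac{1}{25741} = \left(-27 + \frac{36}{576}\right) + \frac{1}{25741} = \left(-27 + 36 \cdot \frac{1}{576}\right) + \frac{1}{25741} = \left(-27 + \frac{1}{16}\right) + \frac{1}{25741} = - \frac{431}{16} + \frac{1}{25741} = - \frac{11094355}{411856}$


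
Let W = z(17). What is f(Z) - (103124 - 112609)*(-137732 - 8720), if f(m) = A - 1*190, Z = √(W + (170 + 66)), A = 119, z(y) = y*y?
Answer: -1389097291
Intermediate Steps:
z(y) = y²
W = 289 (W = 17² = 289)
Z = 5*√21 (Z = √(289 + (170 + 66)) = √(289 + 236) = √525 = 5*√21 ≈ 22.913)
f(m) = -71 (f(m) = 119 - 1*190 = 119 - 190 = -71)
f(Z) - (103124 - 112609)*(-137732 - 8720) = -71 - (103124 - 112609)*(-137732 - 8720) = -71 - (-9485)*(-146452) = -71 - 1*1389097220 = -71 - 1389097220 = -1389097291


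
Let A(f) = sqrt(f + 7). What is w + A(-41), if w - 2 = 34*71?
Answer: 2416 + I*sqrt(34) ≈ 2416.0 + 5.831*I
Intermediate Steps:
w = 2416 (w = 2 + 34*71 = 2 + 2414 = 2416)
A(f) = sqrt(7 + f)
w + A(-41) = 2416 + sqrt(7 - 41) = 2416 + sqrt(-34) = 2416 + I*sqrt(34)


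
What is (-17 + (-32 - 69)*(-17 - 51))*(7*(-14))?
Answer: -671398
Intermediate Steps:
(-17 + (-32 - 69)*(-17 - 51))*(7*(-14)) = (-17 - 101*(-68))*(-98) = (-17 + 6868)*(-98) = 6851*(-98) = -671398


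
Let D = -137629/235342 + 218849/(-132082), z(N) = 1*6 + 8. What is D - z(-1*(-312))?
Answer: -126216215888/7771110511 ≈ -16.242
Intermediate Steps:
z(N) = 14 (z(N) = 6 + 8 = 14)
D = -17420668734/7771110511 (D = -137629*1/235342 + 218849*(-1/132082) = -137629/235342 - 218849/132082 = -17420668734/7771110511 ≈ -2.2417)
D - z(-1*(-312)) = -17420668734/7771110511 - 1*14 = -17420668734/7771110511 - 14 = -126216215888/7771110511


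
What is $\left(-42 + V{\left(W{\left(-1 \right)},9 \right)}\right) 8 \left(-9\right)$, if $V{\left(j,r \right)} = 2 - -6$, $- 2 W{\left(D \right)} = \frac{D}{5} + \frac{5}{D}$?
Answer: $2448$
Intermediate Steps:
$W{\left(D \right)} = - \frac{5}{2 D} - \frac{D}{10}$ ($W{\left(D \right)} = - \frac{\frac{D}{5} + \frac{5}{D}}{2} = - \frac{\frac{5}{D} + \frac{D}{5}}{2} = - \frac{5}{2 D} - \frac{D}{10}$)
$V{\left(j,r \right)} = 8$ ($V{\left(j,r \right)} = 2 + 6 = 8$)
$\left(-42 + V{\left(W{\left(-1 \right)},9 \right)}\right) 8 \left(-9\right) = \left(-42 + 8\right) 8 \left(-9\right) = \left(-34\right) \left(-72\right) = 2448$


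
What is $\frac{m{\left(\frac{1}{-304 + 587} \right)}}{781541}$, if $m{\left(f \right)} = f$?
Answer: $\frac{1}{221176103} \approx 4.5213 \cdot 10^{-9}$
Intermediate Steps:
$\frac{m{\left(\frac{1}{-304 + 587} \right)}}{781541} = \frac{1}{\left(-304 + 587\right) 781541} = \frac{1}{283} \cdot \frac{1}{781541} = \frac{1}{221176103}$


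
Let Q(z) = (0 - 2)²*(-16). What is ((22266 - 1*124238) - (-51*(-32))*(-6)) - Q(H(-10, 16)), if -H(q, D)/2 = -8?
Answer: -92116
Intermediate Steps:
H(q, D) = 16 (H(q, D) = -2*(-8) = 16)
Q(z) = -64 (Q(z) = (-2)²*(-16) = 4*(-16) = -64)
((22266 - 1*124238) - (-51*(-32))*(-6)) - Q(H(-10, 16)) = ((22266 - 1*124238) - (-51*(-32))*(-6)) - 1*(-64) = ((22266 - 124238) - 1632*(-6)) + 64 = (-101972 - 1*(-9792)) + 64 = (-101972 + 9792) + 64 = -92180 + 64 = -92116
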